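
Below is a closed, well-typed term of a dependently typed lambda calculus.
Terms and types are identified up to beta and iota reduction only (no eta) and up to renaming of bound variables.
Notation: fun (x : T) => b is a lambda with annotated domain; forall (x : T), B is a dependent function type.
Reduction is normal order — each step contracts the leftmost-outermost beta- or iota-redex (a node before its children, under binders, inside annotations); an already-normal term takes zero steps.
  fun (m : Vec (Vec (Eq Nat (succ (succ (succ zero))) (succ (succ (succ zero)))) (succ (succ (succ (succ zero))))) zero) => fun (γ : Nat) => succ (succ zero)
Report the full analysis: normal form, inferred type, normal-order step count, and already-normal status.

reduced normal form:
  fun (m : Vec (Vec (Eq Nat (succ (succ (succ zero))) (succ (succ (succ zero)))) (succ (succ (succ (succ zero))))) zero) => fun (γ : Nat) => succ (succ zero)
inferred type:
  forall (m : Vec (Vec (Eq Nat (succ (succ (succ zero))) (succ (succ (succ zero)))) (succ (succ (succ (succ zero))))) zero), forall (γ : Nat), Nat
normal-order step count: 0
term was already normal: yes


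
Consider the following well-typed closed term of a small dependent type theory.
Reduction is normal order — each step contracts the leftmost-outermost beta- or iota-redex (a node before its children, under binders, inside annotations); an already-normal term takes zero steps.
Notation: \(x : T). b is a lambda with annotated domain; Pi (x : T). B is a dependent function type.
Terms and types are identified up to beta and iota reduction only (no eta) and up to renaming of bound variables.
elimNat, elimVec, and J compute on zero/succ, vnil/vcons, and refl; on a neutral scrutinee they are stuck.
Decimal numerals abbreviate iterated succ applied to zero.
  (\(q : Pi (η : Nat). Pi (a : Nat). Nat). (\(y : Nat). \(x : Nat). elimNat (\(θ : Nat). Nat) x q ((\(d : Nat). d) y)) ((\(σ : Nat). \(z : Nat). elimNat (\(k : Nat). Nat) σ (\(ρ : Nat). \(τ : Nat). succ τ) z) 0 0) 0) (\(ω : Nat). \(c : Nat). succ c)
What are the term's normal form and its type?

normal form:
  0
inferred type:
  Nat
observation: reduction starts at a beta-redex, and 8 normal-order steps reach the normal form.


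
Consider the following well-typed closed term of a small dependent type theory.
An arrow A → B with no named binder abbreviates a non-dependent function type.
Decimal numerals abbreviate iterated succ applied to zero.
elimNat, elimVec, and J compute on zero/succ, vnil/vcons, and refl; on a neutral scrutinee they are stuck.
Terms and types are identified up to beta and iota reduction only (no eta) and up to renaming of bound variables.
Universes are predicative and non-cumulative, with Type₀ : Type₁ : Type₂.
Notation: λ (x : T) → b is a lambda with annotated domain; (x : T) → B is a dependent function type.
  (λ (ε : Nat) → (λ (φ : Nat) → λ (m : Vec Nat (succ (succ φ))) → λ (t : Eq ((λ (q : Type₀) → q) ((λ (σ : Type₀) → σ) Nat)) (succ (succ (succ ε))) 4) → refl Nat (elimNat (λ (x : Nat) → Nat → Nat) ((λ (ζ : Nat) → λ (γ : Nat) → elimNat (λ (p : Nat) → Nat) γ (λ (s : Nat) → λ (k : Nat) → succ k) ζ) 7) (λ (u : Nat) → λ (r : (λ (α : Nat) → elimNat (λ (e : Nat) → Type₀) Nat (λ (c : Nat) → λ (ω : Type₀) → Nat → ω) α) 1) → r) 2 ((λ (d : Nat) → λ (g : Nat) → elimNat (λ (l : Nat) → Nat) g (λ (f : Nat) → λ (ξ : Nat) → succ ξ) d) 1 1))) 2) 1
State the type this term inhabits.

the term's type:
  Vec Nat 4 → Eq Nat 4 4 → Eq Nat 9 9


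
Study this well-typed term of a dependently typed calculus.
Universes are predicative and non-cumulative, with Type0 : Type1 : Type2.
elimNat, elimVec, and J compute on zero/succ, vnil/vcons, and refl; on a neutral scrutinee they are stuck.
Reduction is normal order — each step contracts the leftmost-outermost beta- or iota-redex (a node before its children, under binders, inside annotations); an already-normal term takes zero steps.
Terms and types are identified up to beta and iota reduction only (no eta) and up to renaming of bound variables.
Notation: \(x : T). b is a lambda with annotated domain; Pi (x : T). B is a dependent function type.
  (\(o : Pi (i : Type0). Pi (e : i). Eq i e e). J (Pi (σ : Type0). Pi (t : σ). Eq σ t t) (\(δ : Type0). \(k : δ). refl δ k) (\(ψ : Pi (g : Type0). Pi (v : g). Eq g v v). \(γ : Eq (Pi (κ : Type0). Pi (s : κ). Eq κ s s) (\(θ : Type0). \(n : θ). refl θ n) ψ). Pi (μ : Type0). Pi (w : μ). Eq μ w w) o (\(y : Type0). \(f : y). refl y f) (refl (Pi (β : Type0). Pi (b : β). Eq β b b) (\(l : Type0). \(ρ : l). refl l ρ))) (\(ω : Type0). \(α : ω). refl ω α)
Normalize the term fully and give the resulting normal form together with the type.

normal form:
  \(o : Type0). \(i : o). refl o i
inferred type:
  Pi (o : Type0). Pi (i : o). Eq o i i
observation: normalization takes exactly 2 steps under the normal-order strategy.


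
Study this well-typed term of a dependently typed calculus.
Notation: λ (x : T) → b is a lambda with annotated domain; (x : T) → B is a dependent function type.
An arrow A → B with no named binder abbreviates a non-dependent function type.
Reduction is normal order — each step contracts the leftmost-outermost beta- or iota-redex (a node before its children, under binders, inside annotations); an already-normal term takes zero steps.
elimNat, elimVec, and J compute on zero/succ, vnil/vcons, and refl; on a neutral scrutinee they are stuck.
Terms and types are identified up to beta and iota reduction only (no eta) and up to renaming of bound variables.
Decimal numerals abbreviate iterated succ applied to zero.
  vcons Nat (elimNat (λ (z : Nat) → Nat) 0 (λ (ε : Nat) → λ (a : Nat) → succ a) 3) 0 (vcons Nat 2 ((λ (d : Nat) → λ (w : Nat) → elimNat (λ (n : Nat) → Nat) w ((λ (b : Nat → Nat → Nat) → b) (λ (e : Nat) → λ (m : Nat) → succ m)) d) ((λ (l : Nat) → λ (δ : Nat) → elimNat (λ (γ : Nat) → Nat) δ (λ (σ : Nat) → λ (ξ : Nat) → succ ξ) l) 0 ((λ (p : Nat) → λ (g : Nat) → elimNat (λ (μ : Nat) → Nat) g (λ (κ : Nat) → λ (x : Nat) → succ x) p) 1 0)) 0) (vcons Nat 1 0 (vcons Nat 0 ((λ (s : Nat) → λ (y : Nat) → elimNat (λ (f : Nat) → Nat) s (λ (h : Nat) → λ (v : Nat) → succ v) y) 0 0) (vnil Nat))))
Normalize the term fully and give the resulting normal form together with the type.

normal form:
  vcons Nat 3 0 (vcons Nat 2 1 (vcons Nat 1 0 (vcons Nat 0 0 (vnil Nat))))
inferred type:
  Vec Nat 4


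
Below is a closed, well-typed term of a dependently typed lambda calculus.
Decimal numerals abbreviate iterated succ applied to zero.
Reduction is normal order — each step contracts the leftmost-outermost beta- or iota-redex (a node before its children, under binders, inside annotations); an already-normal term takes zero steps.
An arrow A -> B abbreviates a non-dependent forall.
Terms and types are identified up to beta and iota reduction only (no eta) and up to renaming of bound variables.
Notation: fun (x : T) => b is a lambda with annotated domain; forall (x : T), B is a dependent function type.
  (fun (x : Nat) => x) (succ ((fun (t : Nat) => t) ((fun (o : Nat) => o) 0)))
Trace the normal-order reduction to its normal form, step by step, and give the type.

reduction (normal order):
  (fun (x : Nat) => x) (succ ((fun (t : Nat) => t) ((fun (o : Nat) => o) 0)))
  ~> succ ((fun (x : Nat) => x) ((fun (t : Nat) => t) 0))
  ~> succ ((fun (x : Nat) => x) 0)
  ~> 1
the term's type:
  Nat


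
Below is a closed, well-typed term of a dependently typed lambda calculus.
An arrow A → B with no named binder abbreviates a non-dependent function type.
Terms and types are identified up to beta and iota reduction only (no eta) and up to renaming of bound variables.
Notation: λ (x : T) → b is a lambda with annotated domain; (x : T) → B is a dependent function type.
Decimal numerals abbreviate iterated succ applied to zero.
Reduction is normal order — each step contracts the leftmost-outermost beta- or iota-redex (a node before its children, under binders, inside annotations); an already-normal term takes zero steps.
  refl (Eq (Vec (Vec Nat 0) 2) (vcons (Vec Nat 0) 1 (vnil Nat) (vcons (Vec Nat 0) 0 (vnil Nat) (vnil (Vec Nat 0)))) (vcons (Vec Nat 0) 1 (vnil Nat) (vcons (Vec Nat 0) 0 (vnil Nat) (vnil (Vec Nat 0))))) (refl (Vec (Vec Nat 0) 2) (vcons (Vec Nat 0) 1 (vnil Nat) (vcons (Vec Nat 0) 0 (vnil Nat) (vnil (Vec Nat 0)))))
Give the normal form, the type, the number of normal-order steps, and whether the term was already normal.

reduced normal form:
  refl (Eq (Vec (Vec Nat 0) 2) (vcons (Vec Nat 0) 1 (vnil Nat) (vcons (Vec Nat 0) 0 (vnil Nat) (vnil (Vec Nat 0)))) (vcons (Vec Nat 0) 1 (vnil Nat) (vcons (Vec Nat 0) 0 (vnil Nat) (vnil (Vec Nat 0))))) (refl (Vec (Vec Nat 0) 2) (vcons (Vec Nat 0) 1 (vnil Nat) (vcons (Vec Nat 0) 0 (vnil Nat) (vnil (Vec Nat 0)))))
type:
  Eq (Eq (Vec (Vec Nat 0) 2) (vcons (Vec Nat 0) 1 (vnil Nat) (vcons (Vec Nat 0) 0 (vnil Nat) (vnil (Vec Nat 0)))) (vcons (Vec Nat 0) 1 (vnil Nat) (vcons (Vec Nat 0) 0 (vnil Nat) (vnil (Vec Nat 0))))) (refl (Vec (Vec Nat 0) 2) (vcons (Vec Nat 0) 1 (vnil Nat) (vcons (Vec Nat 0) 0 (vnil Nat) (vnil (Vec Nat 0))))) (refl (Vec (Vec Nat 0) 2) (vcons (Vec Nat 0) 1 (vnil Nat) (vcons (Vec Nat 0) 0 (vnil Nat) (vnil (Vec Nat 0)))))
steps to reach normal form (normal order): 0
started in normal form: yes


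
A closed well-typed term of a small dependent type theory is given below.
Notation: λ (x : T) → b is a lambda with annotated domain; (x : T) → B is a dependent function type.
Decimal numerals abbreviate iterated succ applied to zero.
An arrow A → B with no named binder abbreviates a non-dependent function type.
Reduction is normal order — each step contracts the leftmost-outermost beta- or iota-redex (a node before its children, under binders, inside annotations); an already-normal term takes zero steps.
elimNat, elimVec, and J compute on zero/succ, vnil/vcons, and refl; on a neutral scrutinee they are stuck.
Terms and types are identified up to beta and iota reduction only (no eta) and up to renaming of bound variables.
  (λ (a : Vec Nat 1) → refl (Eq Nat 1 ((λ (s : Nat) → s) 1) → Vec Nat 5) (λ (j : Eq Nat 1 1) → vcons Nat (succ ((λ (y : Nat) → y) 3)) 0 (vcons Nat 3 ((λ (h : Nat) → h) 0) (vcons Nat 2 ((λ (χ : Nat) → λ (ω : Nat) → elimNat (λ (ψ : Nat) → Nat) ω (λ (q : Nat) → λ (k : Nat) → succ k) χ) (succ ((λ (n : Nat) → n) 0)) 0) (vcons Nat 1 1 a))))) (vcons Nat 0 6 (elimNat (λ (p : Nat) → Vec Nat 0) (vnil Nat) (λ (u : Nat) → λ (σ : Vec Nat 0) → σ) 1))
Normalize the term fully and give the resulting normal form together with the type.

resulting normal form:
  refl (Eq Nat 1 1 → Vec Nat 5) (λ (a : Eq Nat 1 1) → vcons Nat 4 0 (vcons Nat 3 0 (vcons Nat 2 1 (vcons Nat 1 1 (vcons Nat 0 6 (vnil Nat))))))
type:
  Eq (Eq Nat 1 1 → Vec Nat 5) (λ (a : Eq Nat 1 1) → vcons Nat 4 0 (vcons Nat 3 0 (vcons Nat 2 1 (vcons Nat 1 1 (vcons Nat 0 6 (vnil Nat)))))) (λ (s : Eq Nat 1 1) → vcons Nat 4 0 (vcons Nat 3 0 (vcons Nat 2 1 (vcons Nat 1 1 (vcons Nat 0 6 (vnil Nat))))))
observation: 15 normal-order steps normalize the term, beginning with a beta-redex.


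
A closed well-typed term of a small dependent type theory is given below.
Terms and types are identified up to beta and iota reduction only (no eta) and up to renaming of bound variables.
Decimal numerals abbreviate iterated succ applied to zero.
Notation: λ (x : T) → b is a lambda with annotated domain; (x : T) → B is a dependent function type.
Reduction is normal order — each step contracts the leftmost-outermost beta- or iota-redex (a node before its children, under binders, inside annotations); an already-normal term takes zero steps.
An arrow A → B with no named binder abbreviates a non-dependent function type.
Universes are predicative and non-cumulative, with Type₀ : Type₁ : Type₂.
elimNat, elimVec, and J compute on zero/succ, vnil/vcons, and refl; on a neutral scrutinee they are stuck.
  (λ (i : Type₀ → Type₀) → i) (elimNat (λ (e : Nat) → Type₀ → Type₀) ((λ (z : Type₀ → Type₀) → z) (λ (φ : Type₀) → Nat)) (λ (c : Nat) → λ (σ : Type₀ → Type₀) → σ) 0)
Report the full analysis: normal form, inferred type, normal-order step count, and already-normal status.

reduced normal form:
  λ (i : Type₀) → Nat
inferred type:
  Type₀ → Type₀
steps to reach normal form (normal order): 3
term was already normal: no
first redex: a beta-redex


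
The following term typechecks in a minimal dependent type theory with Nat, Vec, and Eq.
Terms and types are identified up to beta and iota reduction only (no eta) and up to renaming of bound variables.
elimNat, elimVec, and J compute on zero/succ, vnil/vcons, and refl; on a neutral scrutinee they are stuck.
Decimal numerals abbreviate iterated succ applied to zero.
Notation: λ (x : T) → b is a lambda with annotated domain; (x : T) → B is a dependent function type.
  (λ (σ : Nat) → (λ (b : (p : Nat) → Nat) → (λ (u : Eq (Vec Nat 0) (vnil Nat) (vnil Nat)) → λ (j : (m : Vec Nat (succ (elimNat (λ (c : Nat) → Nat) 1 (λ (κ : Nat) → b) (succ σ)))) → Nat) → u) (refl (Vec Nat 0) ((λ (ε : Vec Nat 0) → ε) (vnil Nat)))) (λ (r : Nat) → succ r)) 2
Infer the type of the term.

type:
  (σ : (b : Vec Nat 5) → Nat) → Eq (Vec Nat 0) (vnil Nat) (vnil Nat)


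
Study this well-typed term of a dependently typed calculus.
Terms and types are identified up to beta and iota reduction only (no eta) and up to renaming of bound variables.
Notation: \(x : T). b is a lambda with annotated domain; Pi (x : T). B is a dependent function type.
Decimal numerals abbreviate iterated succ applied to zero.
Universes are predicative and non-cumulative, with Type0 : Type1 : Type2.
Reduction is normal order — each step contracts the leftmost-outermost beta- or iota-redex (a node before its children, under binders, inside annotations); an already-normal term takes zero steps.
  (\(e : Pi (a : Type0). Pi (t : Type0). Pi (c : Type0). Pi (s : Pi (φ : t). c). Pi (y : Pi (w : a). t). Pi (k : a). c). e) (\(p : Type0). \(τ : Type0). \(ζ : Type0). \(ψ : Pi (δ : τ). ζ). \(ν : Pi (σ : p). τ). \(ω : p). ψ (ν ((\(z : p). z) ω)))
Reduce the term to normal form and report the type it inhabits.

normal form:
  \(e : Type0). \(a : Type0). \(t : Type0). \(c : Pi (s : a). t). \(φ : Pi (y : e). a). \(w : e). c (φ w)
the term's type:
  Pi (e : Type0). Pi (a : Type0). Pi (t : Type0). Pi (c : Pi (s : a). t). Pi (φ : Pi (y : e). a). Pi (w : e). t
observation: the first redex contracted is a beta-redex; the normal form is reached in 2 normal-order steps.


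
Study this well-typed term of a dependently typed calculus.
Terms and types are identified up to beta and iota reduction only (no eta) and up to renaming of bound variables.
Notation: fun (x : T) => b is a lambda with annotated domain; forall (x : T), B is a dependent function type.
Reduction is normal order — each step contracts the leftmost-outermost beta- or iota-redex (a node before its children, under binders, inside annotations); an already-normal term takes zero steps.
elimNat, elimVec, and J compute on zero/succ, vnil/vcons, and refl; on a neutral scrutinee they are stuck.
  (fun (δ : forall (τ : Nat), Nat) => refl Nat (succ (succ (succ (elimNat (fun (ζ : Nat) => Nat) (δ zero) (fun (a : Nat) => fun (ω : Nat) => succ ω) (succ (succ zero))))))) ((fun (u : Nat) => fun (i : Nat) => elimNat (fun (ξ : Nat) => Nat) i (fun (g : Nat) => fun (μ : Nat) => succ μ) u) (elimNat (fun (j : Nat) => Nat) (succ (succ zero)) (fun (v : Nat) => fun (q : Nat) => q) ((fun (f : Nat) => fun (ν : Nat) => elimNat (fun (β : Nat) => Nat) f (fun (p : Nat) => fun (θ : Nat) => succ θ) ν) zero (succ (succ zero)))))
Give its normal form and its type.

normal form:
  refl Nat (succ (succ (succ (succ (succ (succ (succ zero)))))))
type:
  Eq Nat (succ (succ (succ (succ (succ (succ (succ zero))))))) (succ (succ (succ (succ (succ (succ (succ zero)))))))


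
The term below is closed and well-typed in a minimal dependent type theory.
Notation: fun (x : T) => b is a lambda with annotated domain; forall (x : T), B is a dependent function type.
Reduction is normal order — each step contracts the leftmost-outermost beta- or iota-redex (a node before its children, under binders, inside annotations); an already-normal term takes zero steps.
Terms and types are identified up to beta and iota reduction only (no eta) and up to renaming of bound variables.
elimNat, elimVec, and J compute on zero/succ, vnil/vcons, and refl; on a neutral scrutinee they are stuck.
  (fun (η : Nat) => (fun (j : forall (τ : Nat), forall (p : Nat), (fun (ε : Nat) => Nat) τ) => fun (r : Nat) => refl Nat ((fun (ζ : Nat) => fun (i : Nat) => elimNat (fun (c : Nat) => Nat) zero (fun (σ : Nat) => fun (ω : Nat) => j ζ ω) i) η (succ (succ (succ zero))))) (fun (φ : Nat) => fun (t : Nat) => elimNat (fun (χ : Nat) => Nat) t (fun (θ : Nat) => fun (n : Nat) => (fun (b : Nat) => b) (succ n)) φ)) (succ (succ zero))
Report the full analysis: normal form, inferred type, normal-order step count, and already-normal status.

normal form:
  fun (η : Nat) => refl Nat (succ (succ (succ (succ (succ (succ zero))))))
the term's type:
  forall (η : Nat), Eq Nat (succ (succ (succ (succ (succ (succ zero)))))) (succ (succ (succ (succ (succ (succ zero))))))
reduction steps (normal order): 47
term was already normal: no
first contracted redex: a beta-redex


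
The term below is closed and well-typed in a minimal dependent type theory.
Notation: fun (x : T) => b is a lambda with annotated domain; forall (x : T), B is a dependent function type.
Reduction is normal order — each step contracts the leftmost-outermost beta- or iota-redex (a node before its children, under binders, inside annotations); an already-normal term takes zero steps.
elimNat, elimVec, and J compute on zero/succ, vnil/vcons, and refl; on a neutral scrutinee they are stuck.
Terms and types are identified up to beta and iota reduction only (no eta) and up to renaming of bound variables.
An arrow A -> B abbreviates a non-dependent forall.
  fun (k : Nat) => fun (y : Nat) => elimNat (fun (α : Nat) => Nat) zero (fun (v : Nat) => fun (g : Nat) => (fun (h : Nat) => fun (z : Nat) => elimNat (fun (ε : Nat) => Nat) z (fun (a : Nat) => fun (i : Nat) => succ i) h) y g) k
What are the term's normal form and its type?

reduced normal form:
  fun (k : Nat) => fun (y : Nat) => elimNat (fun (α : Nat) => Nat) zero (fun (v : Nat) => fun (g : Nat) => elimNat (fun (h : Nat) => Nat) g (fun (z : Nat) => fun (ε : Nat) => succ ε) y) k
the term's type:
  Nat -> Nat -> Nat
observation: contracting a beta-redex first, the term normalizes in 2 steps.


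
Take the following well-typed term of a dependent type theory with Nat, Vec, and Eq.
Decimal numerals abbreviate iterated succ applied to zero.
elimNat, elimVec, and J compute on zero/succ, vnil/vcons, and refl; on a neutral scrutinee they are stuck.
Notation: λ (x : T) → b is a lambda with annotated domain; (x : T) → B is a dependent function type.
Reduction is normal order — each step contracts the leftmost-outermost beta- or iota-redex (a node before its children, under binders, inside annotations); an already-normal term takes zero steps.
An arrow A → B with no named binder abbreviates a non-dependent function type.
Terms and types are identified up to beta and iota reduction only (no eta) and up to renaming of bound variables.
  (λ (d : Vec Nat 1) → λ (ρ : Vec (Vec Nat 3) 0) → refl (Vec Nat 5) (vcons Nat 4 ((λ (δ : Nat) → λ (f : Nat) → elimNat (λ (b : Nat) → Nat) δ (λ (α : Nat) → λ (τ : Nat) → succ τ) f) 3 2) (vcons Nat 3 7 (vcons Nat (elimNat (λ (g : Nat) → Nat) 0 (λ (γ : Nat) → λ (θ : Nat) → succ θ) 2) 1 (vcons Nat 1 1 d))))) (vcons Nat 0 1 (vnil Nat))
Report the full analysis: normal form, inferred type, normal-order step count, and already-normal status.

normal form:
  λ (d : Vec (Vec Nat 3) 0) → refl (Vec Nat 5) (vcons Nat 4 5 (vcons Nat 3 7 (vcons Nat 2 1 (vcons Nat 1 1 (vcons Nat 0 1 (vnil Nat))))))
type:
  Vec (Vec Nat 3) 0 → Eq (Vec Nat 5) (vcons Nat 4 5 (vcons Nat 3 7 (vcons Nat 2 1 (vcons Nat 1 1 (vcons Nat 0 1 (vnil Nat)))))) (vcons Nat 4 5 (vcons Nat 3 7 (vcons Nat 2 1 (vcons Nat 1 1 (vcons Nat 0 1 (vnil Nat))))))
steps to reach normal form (normal order): 17
term was already normal: no
first redex: a beta-redex


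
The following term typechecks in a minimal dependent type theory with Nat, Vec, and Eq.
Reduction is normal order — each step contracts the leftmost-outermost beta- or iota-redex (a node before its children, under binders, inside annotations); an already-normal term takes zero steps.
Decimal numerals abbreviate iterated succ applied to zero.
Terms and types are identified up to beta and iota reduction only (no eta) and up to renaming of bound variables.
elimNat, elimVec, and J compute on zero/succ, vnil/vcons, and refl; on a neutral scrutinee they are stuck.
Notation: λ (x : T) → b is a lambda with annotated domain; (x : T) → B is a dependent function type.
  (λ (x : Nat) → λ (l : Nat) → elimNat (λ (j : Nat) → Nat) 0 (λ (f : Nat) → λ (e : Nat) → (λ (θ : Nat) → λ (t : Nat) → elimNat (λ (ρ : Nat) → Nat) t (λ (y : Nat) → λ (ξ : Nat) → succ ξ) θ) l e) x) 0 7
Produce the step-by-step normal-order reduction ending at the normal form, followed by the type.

reduction (normal order):
  (λ (x : Nat) → λ (l : Nat) → elimNat (λ (j : Nat) → Nat) 0 (λ (f : Nat) → λ (e : Nat) → (λ (θ : Nat) → λ (t : Nat) → elimNat (λ (ρ : Nat) → Nat) t (λ (y : Nat) → λ (ξ : Nat) → succ ξ) θ) l e) x) 0 7
  ~> (λ (x : Nat) → elimNat (λ (l : Nat) → Nat) 0 (λ (j : Nat) → λ (f : Nat) → (λ (e : Nat) → λ (θ : Nat) → elimNat (λ (t : Nat) → Nat) θ (λ (ρ : Nat) → λ (y : Nat) → succ y) e) x f) 0) 7
  ~> elimNat (λ (x : Nat) → Nat) 0 (λ (l : Nat) → λ (j : Nat) → (λ (f : Nat) → λ (e : Nat) → elimNat (λ (θ : Nat) → Nat) e (λ (t : Nat) → λ (ρ : Nat) → succ ρ) f) 7 j) 0
  ~> 0
the term's type:
  Nat


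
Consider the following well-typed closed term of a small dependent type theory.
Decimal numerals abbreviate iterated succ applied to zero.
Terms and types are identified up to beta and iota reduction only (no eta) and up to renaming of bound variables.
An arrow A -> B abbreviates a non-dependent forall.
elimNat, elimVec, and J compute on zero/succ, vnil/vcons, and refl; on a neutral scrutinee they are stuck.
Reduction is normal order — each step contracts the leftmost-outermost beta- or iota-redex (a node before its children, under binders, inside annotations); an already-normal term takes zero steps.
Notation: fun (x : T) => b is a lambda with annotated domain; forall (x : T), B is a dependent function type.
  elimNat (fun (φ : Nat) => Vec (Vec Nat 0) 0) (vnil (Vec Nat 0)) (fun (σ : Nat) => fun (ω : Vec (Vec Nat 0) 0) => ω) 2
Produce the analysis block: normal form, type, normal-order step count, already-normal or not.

reduced normal form:
  vnil (Vec Nat 0)
type:
  Vec (Vec Nat 0) 0
normal-order step count: 7
term was already normal: no
first contracted redex: an elimNat iota-redex


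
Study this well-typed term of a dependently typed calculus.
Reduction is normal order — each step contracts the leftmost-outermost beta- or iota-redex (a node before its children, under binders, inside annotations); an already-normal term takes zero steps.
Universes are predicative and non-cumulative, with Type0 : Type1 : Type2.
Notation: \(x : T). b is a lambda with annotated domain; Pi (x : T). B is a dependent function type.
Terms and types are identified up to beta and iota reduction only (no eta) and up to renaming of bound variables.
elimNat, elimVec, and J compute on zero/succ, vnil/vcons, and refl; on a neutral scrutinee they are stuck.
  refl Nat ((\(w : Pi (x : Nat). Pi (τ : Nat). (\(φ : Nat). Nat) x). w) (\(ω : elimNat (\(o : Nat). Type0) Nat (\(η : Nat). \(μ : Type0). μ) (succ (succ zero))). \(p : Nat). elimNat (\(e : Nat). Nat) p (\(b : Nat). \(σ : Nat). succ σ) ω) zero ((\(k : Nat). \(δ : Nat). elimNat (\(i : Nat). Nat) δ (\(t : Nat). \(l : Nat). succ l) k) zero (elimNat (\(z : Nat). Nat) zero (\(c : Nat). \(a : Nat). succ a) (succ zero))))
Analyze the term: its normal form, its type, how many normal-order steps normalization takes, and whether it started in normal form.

reduced normal form:
  refl Nat (succ zero)
inferred type:
  Eq Nat (succ zero) (succ zero)
reduction steps (normal order): 11
started in normal form: no
first redex: a beta-redex


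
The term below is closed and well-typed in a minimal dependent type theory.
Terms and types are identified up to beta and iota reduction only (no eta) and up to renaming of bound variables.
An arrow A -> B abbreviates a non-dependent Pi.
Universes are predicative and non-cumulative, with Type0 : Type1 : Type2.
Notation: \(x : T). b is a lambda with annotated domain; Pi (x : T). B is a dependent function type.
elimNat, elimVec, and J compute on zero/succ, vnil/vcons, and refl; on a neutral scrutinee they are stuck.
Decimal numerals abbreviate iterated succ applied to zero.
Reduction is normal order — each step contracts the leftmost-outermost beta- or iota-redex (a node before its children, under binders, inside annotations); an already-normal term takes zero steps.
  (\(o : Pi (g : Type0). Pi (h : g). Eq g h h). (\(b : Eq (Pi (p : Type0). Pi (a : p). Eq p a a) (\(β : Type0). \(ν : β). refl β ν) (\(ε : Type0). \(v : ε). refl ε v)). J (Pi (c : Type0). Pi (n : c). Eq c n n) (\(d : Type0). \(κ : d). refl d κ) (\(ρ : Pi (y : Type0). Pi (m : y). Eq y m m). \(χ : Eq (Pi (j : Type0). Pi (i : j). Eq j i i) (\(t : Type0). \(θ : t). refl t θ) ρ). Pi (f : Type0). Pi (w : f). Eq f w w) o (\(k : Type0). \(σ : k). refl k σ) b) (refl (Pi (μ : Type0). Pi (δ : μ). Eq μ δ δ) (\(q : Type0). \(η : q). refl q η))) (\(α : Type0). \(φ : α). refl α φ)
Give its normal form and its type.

reduced normal form:
  \(o : Type0). \(g : o). refl o g
the term's type:
  Pi (o : Type0). Pi (g : o). Eq o g g
observation: the term reaches its normal form after 3 normal-order steps.


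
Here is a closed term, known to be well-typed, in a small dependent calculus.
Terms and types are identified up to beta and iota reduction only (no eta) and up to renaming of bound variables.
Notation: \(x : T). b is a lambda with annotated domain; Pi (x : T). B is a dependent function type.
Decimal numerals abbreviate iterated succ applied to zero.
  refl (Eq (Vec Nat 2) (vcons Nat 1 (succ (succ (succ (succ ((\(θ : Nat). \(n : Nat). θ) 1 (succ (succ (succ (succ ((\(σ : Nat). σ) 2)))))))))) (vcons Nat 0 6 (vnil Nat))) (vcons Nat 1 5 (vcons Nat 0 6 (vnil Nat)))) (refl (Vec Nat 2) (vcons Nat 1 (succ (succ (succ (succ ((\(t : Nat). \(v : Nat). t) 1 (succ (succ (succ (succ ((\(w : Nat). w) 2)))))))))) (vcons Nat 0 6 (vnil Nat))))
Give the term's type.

inferred type:
  Eq (Eq (Vec Nat 2) (vcons Nat 1 5 (vcons Nat 0 6 (vnil Nat))) (vcons Nat 1 5 (vcons Nat 0 6 (vnil Nat)))) (refl (Vec Nat 2) (vcons Nat 1 5 (vcons Nat 0 6 (vnil Nat)))) (refl (Vec Nat 2) (vcons Nat 1 5 (vcons Nat 0 6 (vnil Nat))))


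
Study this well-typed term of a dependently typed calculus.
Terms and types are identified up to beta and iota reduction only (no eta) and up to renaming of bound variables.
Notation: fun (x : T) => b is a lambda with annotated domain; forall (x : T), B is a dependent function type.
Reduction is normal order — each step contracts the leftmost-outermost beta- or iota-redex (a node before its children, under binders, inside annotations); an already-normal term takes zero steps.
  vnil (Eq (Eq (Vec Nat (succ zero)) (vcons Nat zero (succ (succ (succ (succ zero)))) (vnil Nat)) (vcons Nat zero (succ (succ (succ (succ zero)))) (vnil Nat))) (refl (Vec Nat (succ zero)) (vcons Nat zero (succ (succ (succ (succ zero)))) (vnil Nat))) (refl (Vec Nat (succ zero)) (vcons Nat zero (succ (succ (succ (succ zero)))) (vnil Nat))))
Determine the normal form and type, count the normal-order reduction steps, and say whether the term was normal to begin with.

normal form:
  vnil (Eq (Eq (Vec Nat (succ zero)) (vcons Nat zero (succ (succ (succ (succ zero)))) (vnil Nat)) (vcons Nat zero (succ (succ (succ (succ zero)))) (vnil Nat))) (refl (Vec Nat (succ zero)) (vcons Nat zero (succ (succ (succ (succ zero)))) (vnil Nat))) (refl (Vec Nat (succ zero)) (vcons Nat zero (succ (succ (succ (succ zero)))) (vnil Nat))))
inferred type:
  Vec (Eq (Eq (Vec Nat (succ zero)) (vcons Nat zero (succ (succ (succ (succ zero)))) (vnil Nat)) (vcons Nat zero (succ (succ (succ (succ zero)))) (vnil Nat))) (refl (Vec Nat (succ zero)) (vcons Nat zero (succ (succ (succ (succ zero)))) (vnil Nat))) (refl (Vec Nat (succ zero)) (vcons Nat zero (succ (succ (succ (succ zero)))) (vnil Nat)))) zero
reduction steps (normal order): 0
started in normal form: yes


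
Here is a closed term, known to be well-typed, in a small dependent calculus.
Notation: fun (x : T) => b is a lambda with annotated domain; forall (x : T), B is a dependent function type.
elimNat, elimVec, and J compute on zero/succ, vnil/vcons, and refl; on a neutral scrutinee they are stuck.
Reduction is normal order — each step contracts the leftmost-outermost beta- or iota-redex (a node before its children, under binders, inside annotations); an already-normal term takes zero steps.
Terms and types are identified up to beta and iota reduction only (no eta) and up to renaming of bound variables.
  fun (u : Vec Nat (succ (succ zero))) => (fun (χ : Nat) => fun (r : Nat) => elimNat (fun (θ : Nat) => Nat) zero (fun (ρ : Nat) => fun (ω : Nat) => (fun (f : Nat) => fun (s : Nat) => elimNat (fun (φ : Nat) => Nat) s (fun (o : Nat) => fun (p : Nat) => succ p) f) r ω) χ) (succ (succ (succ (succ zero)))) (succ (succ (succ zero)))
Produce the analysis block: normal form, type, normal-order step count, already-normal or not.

reduced normal form:
  fun (u : Vec Nat (succ (succ zero))) => succ (succ (succ (succ (succ (succ (succ (succ (succ (succ (succ (succ zero)))))))))))
the term's type:
  forall (u : Vec Nat (succ (succ zero))), Nat
reduction steps (normal order): 63
started in normal form: no
first contracted redex: a beta-redex


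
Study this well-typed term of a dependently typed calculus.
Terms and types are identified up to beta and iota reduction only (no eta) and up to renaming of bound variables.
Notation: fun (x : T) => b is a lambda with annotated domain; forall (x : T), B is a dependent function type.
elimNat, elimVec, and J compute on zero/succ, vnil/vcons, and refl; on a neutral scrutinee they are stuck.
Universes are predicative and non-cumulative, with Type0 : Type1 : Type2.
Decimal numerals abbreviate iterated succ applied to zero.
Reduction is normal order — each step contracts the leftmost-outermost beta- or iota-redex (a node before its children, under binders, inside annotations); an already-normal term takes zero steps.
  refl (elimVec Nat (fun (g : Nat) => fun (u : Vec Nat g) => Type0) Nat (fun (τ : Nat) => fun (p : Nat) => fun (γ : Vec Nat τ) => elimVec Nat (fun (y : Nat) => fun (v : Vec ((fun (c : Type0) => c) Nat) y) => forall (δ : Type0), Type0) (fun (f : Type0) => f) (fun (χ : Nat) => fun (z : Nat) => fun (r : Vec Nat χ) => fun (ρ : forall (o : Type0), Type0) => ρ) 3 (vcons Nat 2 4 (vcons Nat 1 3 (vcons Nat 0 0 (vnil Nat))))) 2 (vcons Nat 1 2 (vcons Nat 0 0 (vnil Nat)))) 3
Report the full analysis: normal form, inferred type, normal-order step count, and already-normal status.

normal form:
  refl Nat 3
the term's type:
  Eq Nat 3 3
normal-order step count: 43
already normal: no
first contracted redex: an elimVec iota-redex


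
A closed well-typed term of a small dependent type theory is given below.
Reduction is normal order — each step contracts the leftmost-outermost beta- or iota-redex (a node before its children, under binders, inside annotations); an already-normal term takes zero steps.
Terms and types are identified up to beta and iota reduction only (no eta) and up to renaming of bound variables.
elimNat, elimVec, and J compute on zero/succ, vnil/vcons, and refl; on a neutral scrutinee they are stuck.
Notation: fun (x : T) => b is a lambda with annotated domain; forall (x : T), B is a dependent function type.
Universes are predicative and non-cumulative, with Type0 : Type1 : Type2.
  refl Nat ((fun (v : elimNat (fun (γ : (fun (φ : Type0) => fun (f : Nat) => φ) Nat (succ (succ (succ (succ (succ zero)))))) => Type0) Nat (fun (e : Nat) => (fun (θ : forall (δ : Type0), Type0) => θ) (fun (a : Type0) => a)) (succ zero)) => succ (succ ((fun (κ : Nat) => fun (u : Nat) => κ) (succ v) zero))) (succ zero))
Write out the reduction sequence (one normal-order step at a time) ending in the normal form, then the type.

normal-order reduction sequence:
  refl Nat ((fun (v : elimNat (fun (γ : (fun (φ : Type0) => fun (f : Nat) => φ) Nat (succ (succ (succ (succ (succ zero)))))) => Type0) Nat (fun (e : Nat) => (fun (θ : forall (δ : Type0), Type0) => θ) (fun (a : Type0) => a)) (succ zero)) => succ (succ ((fun (κ : Nat) => fun (u : Nat) => κ) (succ v) zero))) (succ zero))
  ~> refl Nat (succ (succ ((fun (v : Nat) => fun (γ : Nat) => v) (succ (succ zero)) zero)))
  ~> refl Nat (succ (succ ((fun (v : Nat) => succ (succ zero)) zero)))
  ~> refl Nat (succ (succ (succ (succ zero))))
the term's type:
  Eq Nat (succ (succ (succ (succ zero)))) (succ (succ (succ (succ zero))))


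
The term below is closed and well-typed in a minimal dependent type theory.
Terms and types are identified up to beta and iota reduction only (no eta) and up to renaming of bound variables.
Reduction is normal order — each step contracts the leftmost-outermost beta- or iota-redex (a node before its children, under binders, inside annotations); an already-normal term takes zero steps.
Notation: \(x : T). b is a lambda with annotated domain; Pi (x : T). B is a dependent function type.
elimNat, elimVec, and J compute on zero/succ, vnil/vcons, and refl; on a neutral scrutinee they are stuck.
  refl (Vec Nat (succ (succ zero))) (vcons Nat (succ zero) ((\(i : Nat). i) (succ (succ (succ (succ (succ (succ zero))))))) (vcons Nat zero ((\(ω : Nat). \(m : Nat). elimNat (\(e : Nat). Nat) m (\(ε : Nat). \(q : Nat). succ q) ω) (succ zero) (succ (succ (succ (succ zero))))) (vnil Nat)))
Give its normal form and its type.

normal form:
  refl (Vec Nat (succ (succ zero))) (vcons Nat (succ zero) (succ (succ (succ (succ (succ (succ zero)))))) (vcons Nat zero (succ (succ (succ (succ (succ zero))))) (vnil Nat)))
inferred type:
  Eq (Vec Nat (succ (succ zero))) (vcons Nat (succ zero) (succ (succ (succ (succ (succ (succ zero)))))) (vcons Nat zero (succ (succ (succ (succ (succ zero))))) (vnil Nat))) (vcons Nat (succ zero) (succ (succ (succ (succ (succ (succ zero)))))) (vcons Nat zero (succ (succ (succ (succ (succ zero))))) (vnil Nat)))
observation: 7 normal-order steps separate the term from its normal form.


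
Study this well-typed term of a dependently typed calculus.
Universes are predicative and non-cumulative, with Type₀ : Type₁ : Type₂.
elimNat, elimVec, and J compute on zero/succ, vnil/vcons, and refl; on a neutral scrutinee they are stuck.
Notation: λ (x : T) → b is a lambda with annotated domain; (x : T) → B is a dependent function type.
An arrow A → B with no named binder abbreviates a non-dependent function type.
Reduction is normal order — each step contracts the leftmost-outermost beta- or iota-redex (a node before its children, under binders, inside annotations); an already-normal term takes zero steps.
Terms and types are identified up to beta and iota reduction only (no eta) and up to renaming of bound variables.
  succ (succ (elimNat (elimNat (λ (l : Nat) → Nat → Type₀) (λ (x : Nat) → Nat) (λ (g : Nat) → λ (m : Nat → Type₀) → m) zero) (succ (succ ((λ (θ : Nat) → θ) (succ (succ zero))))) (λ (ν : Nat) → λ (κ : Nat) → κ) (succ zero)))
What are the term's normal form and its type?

normal form:
  succ (succ (succ (succ (succ (succ zero)))))
inferred type:
  Nat
observation: contracting an elimNat iota-redex first, the term normalizes in 5 steps.


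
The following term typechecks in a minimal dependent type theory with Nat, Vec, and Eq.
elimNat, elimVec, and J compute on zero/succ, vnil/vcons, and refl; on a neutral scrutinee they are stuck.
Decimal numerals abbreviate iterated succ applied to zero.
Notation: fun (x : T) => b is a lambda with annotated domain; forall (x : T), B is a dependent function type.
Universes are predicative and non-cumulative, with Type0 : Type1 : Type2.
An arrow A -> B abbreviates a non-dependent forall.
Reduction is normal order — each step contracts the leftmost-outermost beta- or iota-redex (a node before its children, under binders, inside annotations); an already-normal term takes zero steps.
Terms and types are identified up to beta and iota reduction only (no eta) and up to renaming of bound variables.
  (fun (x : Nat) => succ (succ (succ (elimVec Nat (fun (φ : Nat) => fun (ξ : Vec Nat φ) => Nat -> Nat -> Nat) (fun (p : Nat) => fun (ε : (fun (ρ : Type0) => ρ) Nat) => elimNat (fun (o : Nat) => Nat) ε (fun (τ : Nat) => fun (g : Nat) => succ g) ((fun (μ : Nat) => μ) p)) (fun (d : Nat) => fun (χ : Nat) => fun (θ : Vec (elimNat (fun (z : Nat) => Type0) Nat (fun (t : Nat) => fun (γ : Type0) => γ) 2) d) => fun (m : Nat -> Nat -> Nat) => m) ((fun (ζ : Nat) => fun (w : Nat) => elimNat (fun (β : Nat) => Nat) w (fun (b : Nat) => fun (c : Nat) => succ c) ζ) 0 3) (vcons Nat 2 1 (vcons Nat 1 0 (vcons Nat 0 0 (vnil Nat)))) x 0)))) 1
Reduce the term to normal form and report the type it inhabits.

normal form:
  4
type:
  Nat
observation: 24 normal-order steps separate the term from its normal form.


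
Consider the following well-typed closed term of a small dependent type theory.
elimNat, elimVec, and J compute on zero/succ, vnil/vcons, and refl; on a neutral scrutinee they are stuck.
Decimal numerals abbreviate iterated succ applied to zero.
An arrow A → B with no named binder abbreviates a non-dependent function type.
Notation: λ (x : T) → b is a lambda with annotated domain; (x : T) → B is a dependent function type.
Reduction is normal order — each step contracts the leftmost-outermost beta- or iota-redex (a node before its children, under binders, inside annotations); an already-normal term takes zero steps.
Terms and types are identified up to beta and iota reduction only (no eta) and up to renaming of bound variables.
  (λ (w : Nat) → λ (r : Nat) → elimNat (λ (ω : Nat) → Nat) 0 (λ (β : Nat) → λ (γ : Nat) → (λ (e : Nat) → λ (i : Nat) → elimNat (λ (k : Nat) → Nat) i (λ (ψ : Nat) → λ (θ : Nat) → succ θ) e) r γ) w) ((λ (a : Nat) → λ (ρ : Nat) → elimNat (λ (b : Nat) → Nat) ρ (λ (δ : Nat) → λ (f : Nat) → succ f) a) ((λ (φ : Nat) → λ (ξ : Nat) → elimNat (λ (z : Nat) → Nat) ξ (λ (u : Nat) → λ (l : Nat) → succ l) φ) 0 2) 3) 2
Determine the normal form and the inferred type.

normal form:
  10
type:
  Nat
observation: 39 normal-order steps normalize the term, beginning with a beta-redex.


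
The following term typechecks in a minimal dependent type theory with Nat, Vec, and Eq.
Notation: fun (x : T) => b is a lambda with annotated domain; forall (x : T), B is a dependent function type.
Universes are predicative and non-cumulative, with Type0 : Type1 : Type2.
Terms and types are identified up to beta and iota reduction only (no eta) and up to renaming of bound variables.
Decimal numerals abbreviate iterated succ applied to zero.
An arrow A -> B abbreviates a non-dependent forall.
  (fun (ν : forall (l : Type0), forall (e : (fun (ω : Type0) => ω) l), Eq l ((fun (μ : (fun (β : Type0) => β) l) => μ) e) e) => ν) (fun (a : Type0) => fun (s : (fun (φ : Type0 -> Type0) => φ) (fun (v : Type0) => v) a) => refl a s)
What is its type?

inferred type:
  forall (ν : Type0), forall (l : ν), Eq ν l l


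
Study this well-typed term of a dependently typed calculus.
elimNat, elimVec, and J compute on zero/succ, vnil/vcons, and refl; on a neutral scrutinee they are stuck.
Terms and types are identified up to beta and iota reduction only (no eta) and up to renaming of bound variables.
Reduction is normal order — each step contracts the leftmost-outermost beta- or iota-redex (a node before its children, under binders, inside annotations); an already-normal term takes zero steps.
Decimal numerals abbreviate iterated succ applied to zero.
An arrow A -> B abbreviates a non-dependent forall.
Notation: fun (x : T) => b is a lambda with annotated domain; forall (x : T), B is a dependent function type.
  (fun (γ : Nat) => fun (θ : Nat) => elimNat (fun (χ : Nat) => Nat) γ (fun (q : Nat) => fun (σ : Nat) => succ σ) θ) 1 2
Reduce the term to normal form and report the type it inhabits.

reduced normal form:
  3
type:
  Nat
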